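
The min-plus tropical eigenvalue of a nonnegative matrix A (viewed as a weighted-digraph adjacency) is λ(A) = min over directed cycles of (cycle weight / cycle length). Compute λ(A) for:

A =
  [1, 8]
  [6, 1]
λ(A) = 1

Enumerate directed cycles and compute their means (weight / length). Sample:
  cycle 0 → 0: weight = 1, length = 1, mean = 1/1 ≈ 1.000
  cycle 1 → 1: weight = 1, length = 1, mean = 1/1 ≈ 1.000
  cycle 0 → 1 → 0: weight = 14, length = 2, mean = 14/2 ≈ 7.000
  cycle 1 → 0 → 1: weight = 14, length = 2, mean = 14/2 ≈ 7.000
Minimum mean = 1.000, attained e.g. along the cycle 0 → 0 with weight 1 and length 1. So λ(A) = 1/1 = 1.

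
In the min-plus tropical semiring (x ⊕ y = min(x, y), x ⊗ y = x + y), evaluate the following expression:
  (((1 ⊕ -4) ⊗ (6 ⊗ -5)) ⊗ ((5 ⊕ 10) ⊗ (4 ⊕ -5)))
(((1 ⊕ -4) ⊗ (6 ⊗ -5)) ⊗ ((5 ⊕ 10) ⊗ (4 ⊕ -5))) = -3

Expand innermost to outermost. Recall ⊕ takes the minimum of its arguments and ⊗ takes their sum. Working out the expression (((1 ⊕ -4) ⊗ (6 ⊗ -5)) ⊗ ((5 ⊕ 10) ⊗ (4 ⊕ -5))) gives -3.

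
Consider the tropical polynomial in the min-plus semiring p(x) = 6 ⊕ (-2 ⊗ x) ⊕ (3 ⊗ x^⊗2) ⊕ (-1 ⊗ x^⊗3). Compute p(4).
p(4) = 2

A tropical monomial a ⊗ x^⊗i evaluates to a + i · x. Evaluating each term at x = 4:
  Term 0 contributes 6 + 0 · 4 = 6
  Term 1 contributes -2 + 1 · 4 = 2
  Term 2 contributes 3 + 2 · 4 = 11
  Term 3 contributes -1 + 3 · 4 = 11
p(4) = ⊕ of these = min[6, 2, 11, 11] = 2.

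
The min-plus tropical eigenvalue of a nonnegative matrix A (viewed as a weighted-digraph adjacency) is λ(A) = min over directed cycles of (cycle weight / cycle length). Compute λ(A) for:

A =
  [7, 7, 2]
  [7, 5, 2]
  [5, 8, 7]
λ(A) = 7/2

Enumerate directed cycles and compute their means (weight / length). Sample:
  cycle 0 → 0: weight = 7, length = 1, mean = 7/1 ≈ 7.000
  cycle 1 → 1: weight = 5, length = 1, mean = 5/1 ≈ 5.000
  cycle 2 → 2: weight = 7, length = 1, mean = 7/1 ≈ 7.000
  cycle 0 → 1 → 0: weight = 14, length = 2, mean = 14/2 ≈ 7.000
  cycle 0 → 2 → 0: weight = 7, length = 2, mean = 7/2 ≈ 3.500
  cycle 1 → 0 → 1: weight = 14, length = 2, mean = 14/2 ≈ 7.000
Minimum mean = 3.500, attained e.g. along the cycle 0 → 2 → 0 with weight 7 and length 2. So λ(A) = 7/2 = 7/2.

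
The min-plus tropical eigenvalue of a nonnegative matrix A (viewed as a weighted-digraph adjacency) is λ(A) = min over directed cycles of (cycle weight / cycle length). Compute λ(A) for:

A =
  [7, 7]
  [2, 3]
λ(A) = 3

Enumerate directed cycles and compute their means (weight / length). Sample:
  cycle 0 → 0: weight = 7, length = 1, mean = 7/1 ≈ 7.000
  cycle 1 → 1: weight = 3, length = 1, mean = 3/1 ≈ 3.000
  cycle 0 → 1 → 0: weight = 9, length = 2, mean = 9/2 ≈ 4.500
  cycle 1 → 0 → 1: weight = 9, length = 2, mean = 9/2 ≈ 4.500
Minimum mean = 3.000, attained e.g. along the cycle 1 → 1 with weight 3 and length 1. So λ(A) = 3/1 = 3.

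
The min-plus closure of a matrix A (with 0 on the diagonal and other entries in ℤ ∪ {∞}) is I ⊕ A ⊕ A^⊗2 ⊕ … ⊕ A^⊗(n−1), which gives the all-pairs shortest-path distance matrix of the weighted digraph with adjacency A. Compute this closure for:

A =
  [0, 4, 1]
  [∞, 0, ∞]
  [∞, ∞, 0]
Closure =
  [0, 4, 1]
  [∞, 0, ∞]
  [∞, ∞, 0]

This is the Floyd-Warshall all-pairs shortest-path computation. For each intermediate vertex k = 0, 1, …, 2, update dist[i][j] ← min(dist[i][j], dist[i][k] + dist[k][j]). The final matrix gives, for each (i, j), the minimum total weight of any directed path from i to j (possibly empty when i = j).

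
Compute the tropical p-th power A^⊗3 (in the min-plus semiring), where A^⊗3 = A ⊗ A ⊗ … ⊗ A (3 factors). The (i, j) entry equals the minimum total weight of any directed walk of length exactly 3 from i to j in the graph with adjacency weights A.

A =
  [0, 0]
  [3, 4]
A^⊗3 =
  [0, 0]
  [3, 3]

Each entry (A^⊗3)_ij equals the minimum over all length-3 walks i = v_0 → v_1 → … → v_3 = j of Σ_t A[v_t][v_{t+1}]. For example, for (i, j) = (0, 1) we minimise over 4 possible intermediate vertex sequences; the minimum is 0, attained along the walk 0 → 0 → 0 → 1.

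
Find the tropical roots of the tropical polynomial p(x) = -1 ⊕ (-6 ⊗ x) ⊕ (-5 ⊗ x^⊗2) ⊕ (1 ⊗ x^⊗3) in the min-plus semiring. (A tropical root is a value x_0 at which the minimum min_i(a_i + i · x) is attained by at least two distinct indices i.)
Roots: {-6, -1, 5}

Each tropical root is a break point of the lower envelope of the lines y = a_i + i · x (there are 4 lines, with slopes 0, 1, ..., 3). Only the lines that attain the minimum somewhere contribute to roots; other lines are dominated. Here the surviving (envelope) indices are i = 3, i = 2, i = 1, i = 0.
Intersections between consecutive envelope lines give the roots: for adjacent envelope indices i < j the intersection is x = (a_i − a_j) / (j − i). Reading off the sorted break points: {-6, -1, 5}.
Verification: at each break x_0, at least two indices attain the minimum of min_i(a_i + i · x_0).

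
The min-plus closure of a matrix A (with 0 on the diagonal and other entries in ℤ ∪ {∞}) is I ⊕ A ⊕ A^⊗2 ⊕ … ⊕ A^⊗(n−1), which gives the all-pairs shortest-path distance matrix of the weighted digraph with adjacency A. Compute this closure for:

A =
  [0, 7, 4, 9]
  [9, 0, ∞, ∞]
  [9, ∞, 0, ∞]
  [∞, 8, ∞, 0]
Closure =
  [0, 7, 4, 9]
  [9, 0, 13, 18]
  [9, 16, 0, 18]
  [17, 8, 21, 0]

This is the Floyd-Warshall all-pairs shortest-path computation. For each intermediate vertex k = 0, 1, …, 3, update dist[i][j] ← min(dist[i][j], dist[i][k] + dist[k][j]). The final matrix gives, for each (i, j), the minimum total weight of any directed path from i to j (possibly empty when i = j).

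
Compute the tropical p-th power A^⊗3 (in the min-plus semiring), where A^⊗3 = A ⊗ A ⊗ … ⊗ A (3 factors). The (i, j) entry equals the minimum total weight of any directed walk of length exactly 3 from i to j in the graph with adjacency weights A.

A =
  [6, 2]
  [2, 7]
A^⊗3 =
  [10, 6]
  [6, 10]

Each entry (A^⊗3)_ij equals the minimum over all length-3 walks i = v_0 → v_1 → … → v_3 = j of Σ_t A[v_t][v_{t+1}]. For example, for (i, j) = (0, 1) we minimise over 4 possible intermediate vertex sequences; the minimum is 6, attained along the walk 0 → 1 → 0 → 1.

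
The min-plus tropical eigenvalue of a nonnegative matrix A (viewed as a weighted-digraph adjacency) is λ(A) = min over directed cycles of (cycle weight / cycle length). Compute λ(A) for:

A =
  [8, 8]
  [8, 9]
λ(A) = 8

Enumerate directed cycles and compute their means (weight / length). Sample:
  cycle 0 → 0: weight = 8, length = 1, mean = 8/1 ≈ 8.000
  cycle 1 → 1: weight = 9, length = 1, mean = 9/1 ≈ 9.000
  cycle 0 → 1 → 0: weight = 16, length = 2, mean = 16/2 ≈ 8.000
  cycle 1 → 0 → 1: weight = 16, length = 2, mean = 16/2 ≈ 8.000
Minimum mean = 8.000, attained e.g. along the cycle 0 → 0 with weight 8 and length 1. So λ(A) = 8/1 = 8.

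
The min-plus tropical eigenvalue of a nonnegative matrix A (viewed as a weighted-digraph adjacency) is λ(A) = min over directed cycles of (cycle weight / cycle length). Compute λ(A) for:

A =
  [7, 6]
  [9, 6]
λ(A) = 6

Enumerate directed cycles and compute their means (weight / length). Sample:
  cycle 0 → 0: weight = 7, length = 1, mean = 7/1 ≈ 7.000
  cycle 1 → 1: weight = 6, length = 1, mean = 6/1 ≈ 6.000
  cycle 0 → 1 → 0: weight = 15, length = 2, mean = 15/2 ≈ 7.500
  cycle 1 → 0 → 1: weight = 15, length = 2, mean = 15/2 ≈ 7.500
Minimum mean = 6.000, attained e.g. along the cycle 1 → 1 with weight 6 and length 1. So λ(A) = 6/1 = 6.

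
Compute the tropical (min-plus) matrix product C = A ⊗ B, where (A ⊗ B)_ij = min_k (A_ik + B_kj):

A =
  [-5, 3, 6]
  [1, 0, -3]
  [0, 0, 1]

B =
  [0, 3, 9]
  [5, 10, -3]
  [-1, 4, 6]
A ⊗ B =
  [-5, -2, 0]
  [-4, 1, -3]
  [0, 3, -3]

Apply the min-plus product entry-by-entry:
  C[0][0] = min over k of (A[0][0] + B[0][0] = -5 + 0 = -5, A[0][1] + B[1][0] = 3 + 5 = 8, A[0][2] + B[2][0] = 6 + -1 = 5) = -5 (attained at k = 0)
  C[0][1] = min over k of (A[0][0] + B[0][1] = -5 + 3 = -2, A[0][1] + B[1][1] = 3 + 10 = 13, A[0][2] + B[2][1] = 6 + 4 = 10) = -2 (attained at k = 0)
  C[0][2] = min over k of (A[0][0] + B[0][2] = -5 + 9 = 4, A[0][1] + B[1][2] = 3 + -3 = 0, A[0][2] + B[2][2] = 6 + 6 = 12) = 0 (attained at k = 1)
  C[1][0] = min over k of (A[1][0] + B[0][0] = 1 + 0 = 1, A[1][1] + B[1][0] = 0 + 5 = 5, A[1][2] + B[2][0] = -3 + -1 = -4) = -4 (attained at k = 2)
  C[1][1] = min over k of (A[1][0] + B[0][1] = 1 + 3 = 4, A[1][1] + B[1][1] = 0 + 10 = 10, A[1][2] + B[2][1] = -3 + 4 = 1) = 1 (attained at k = 2)
  C[1][2] = min over k of (A[1][0] + B[0][2] = 1 + 9 = 10, A[1][1] + B[1][2] = 0 + -3 = -3, A[1][2] + B[2][2] = -3 + 6 = 3) = -3 (attained at k = 1)
  C[2][0] = min over k of (A[2][0] + B[0][0] = 0 + 0 = 0, A[2][1] + B[1][0] = 0 + 5 = 5, A[2][2] + B[2][0] = 1 + -1 = 0) = 0 (attained at k = 0)
  C[2][1] = min over k of (A[2][0] + B[0][1] = 0 + 3 = 3, A[2][1] + B[1][1] = 0 + 10 = 10, A[2][2] + B[2][1] = 1 + 4 = 5) = 3 (attained at k = 0)
  C[2][2] = min over k of (A[2][0] + B[0][2] = 0 + 9 = 9, A[2][1] + B[1][2] = 0 + -3 = -3, A[2][2] + B[2][2] = 1 + 6 = 7) = -3 (attained at k = 1)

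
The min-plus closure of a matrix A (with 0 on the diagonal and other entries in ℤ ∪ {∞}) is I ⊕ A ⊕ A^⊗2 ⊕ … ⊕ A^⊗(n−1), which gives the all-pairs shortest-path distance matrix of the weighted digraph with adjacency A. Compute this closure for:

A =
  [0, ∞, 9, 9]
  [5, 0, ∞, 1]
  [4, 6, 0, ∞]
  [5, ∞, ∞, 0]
Closure =
  [0, 15, 9, 9]
  [5, 0, 14, 1]
  [4, 6, 0, 7]
  [5, 20, 14, 0]

This is the Floyd-Warshall all-pairs shortest-path computation. For each intermediate vertex k = 0, 1, …, 3, update dist[i][j] ← min(dist[i][j], dist[i][k] + dist[k][j]). The final matrix gives, for each (i, j), the minimum total weight of any directed path from i to j (possibly empty when i = j).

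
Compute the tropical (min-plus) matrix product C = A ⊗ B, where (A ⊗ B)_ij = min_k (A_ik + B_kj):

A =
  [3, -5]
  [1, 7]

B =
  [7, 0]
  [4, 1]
A ⊗ B =
  [-1, -4]
  [8, 1]

Apply the min-plus product entry-by-entry:
  C[0][0] = min over k of (A[0][0] + B[0][0] = 3 + 7 = 10, A[0][1] + B[1][0] = -5 + 4 = -1) = -1 (attained at k = 1)
  C[0][1] = min over k of (A[0][0] + B[0][1] = 3 + 0 = 3, A[0][1] + B[1][1] = -5 + 1 = -4) = -4 (attained at k = 1)
  C[1][0] = min over k of (A[1][0] + B[0][0] = 1 + 7 = 8, A[1][1] + B[1][0] = 7 + 4 = 11) = 8 (attained at k = 0)
  C[1][1] = min over k of (A[1][0] + B[0][1] = 1 + 0 = 1, A[1][1] + B[1][1] = 7 + 1 = 8) = 1 (attained at k = 0)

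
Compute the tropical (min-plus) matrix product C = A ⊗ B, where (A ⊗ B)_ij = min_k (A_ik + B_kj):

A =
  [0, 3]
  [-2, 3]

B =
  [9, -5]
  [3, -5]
A ⊗ B =
  [6, -5]
  [6, -7]

Apply the min-plus product entry-by-entry:
  C[0][0] = min over k of (A[0][0] + B[0][0] = 0 + 9 = 9, A[0][1] + B[1][0] = 3 + 3 = 6) = 6 (attained at k = 1)
  C[0][1] = min over k of (A[0][0] + B[0][1] = 0 + -5 = -5, A[0][1] + B[1][1] = 3 + -5 = -2) = -5 (attained at k = 0)
  C[1][0] = min over k of (A[1][0] + B[0][0] = -2 + 9 = 7, A[1][1] + B[1][0] = 3 + 3 = 6) = 6 (attained at k = 1)
  C[1][1] = min over k of (A[1][0] + B[0][1] = -2 + -5 = -7, A[1][1] + B[1][1] = 3 + -5 = -2) = -7 (attained at k = 0)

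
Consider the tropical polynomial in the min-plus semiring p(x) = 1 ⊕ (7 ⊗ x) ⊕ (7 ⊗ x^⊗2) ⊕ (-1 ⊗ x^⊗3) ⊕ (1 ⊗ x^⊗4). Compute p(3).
p(3) = 1

A tropical monomial a ⊗ x^⊗i evaluates to a + i · x. Evaluating each term at x = 3:
  Term 0 contributes 1 + 0 · 3 = 1
  Term 1 contributes 7 + 1 · 3 = 10
  Term 2 contributes 7 + 2 · 3 = 13
  Term 3 contributes -1 + 3 · 3 = 8
  Term 4 contributes 1 + 4 · 3 = 13
p(3) = ⊕ of these = min[1, 10, 13, 8, 13] = 1.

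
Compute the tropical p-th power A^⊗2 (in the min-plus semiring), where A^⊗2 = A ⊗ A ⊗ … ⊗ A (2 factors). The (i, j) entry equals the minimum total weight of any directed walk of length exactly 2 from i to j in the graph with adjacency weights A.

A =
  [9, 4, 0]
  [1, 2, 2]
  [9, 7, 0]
A^⊗2 =
  [5, 6, 0]
  [3, 4, 1]
  [8, 7, 0]

Each entry (A^⊗2)_ij equals the minimum over all length-2 walks i = v_0 → v_1 → … → v_2 = j of Σ_t A[v_t][v_{t+1}]. For example, for (i, j) = (0, 2) we minimise over 3 possible intermediate vertex sequences; the minimum is 0, attained along the walk 0 → 2 → 2.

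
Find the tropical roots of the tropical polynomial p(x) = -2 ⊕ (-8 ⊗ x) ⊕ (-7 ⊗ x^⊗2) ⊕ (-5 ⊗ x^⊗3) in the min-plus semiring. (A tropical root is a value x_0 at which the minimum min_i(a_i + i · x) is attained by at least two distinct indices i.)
Roots: {-2, -1, 6}

Each tropical root is a break point of the lower envelope of the lines y = a_i + i · x (there are 4 lines, with slopes 0, 1, ..., 3). Only the lines that attain the minimum somewhere contribute to roots; other lines are dominated. Here the surviving (envelope) indices are i = 3, i = 2, i = 1, i = 0.
Intersections between consecutive envelope lines give the roots: for adjacent envelope indices i < j the intersection is x = (a_i − a_j) / (j − i). Reading off the sorted break points: {-2, -1, 6}.
Verification: at each break x_0, at least two indices attain the minimum of min_i(a_i + i · x_0).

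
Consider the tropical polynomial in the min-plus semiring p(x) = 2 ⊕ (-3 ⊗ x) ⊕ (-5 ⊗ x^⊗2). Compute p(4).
p(4) = 1

A tropical monomial a ⊗ x^⊗i evaluates to a + i · x. Evaluating each term at x = 4:
  Term 0 contributes 2 + 0 · 4 = 2
  Term 1 contributes -3 + 1 · 4 = 1
  Term 2 contributes -5 + 2 · 4 = 3
p(4) = ⊕ of these = min[2, 1, 3] = 1.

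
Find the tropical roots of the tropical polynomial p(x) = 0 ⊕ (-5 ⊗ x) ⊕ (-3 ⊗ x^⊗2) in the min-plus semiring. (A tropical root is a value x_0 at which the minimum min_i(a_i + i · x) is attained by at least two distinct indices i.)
Roots: {-2, 5}

Each tropical root is a break point of the lower envelope of the lines y = a_i + i · x (there are 3 lines, with slopes 0, 1, ..., 2). Only the lines that attain the minimum somewhere contribute to roots; other lines are dominated. Here the surviving (envelope) indices are i = 2, i = 1, i = 0.
Intersections between consecutive envelope lines give the roots: for adjacent envelope indices i < j the intersection is x = (a_i − a_j) / (j − i). Reading off the sorted break points: {-2, 5}.
Verification: at each break x_0, at least two indices attain the minimum of min_i(a_i + i · x_0).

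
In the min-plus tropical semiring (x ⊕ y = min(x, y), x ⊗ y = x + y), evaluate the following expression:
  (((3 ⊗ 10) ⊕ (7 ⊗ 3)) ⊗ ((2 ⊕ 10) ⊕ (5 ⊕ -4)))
(((3 ⊗ 10) ⊕ (7 ⊗ 3)) ⊗ ((2 ⊕ 10) ⊕ (5 ⊕ -4))) = 6

Expand innermost to outermost. Recall ⊕ takes the minimum of its arguments and ⊗ takes their sum. Working out the expression (((3 ⊗ 10) ⊕ (7 ⊗ 3)) ⊗ ((2 ⊕ 10) ⊕ (5 ⊕ -4))) gives 6.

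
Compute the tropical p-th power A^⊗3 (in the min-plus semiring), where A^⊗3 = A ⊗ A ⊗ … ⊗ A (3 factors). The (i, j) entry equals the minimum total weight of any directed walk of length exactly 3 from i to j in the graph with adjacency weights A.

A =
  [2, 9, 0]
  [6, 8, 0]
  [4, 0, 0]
A^⊗3 =
  [4, 0, 0]
  [4, 0, 0]
  [4, 0, 0]

Each entry (A^⊗3)_ij equals the minimum over all length-3 walks i = v_0 → v_1 → … → v_3 = j of Σ_t A[v_t][v_{t+1}]. For example, for (i, j) = (0, 2) we minimise over 9 possible intermediate vertex sequences; the minimum is 0, attained along the walk 0 → 2 → 1 → 2.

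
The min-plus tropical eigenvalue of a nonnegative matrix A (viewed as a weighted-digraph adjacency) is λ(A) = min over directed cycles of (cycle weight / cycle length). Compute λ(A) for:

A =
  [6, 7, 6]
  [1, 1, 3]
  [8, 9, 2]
λ(A) = 1

Enumerate directed cycles and compute their means (weight / length). Sample:
  cycle 0 → 0: weight = 6, length = 1, mean = 6/1 ≈ 6.000
  cycle 1 → 1: weight = 1, length = 1, mean = 1/1 ≈ 1.000
  cycle 2 → 2: weight = 2, length = 1, mean = 2/1 ≈ 2.000
  cycle 0 → 1 → 0: weight = 8, length = 2, mean = 8/2 ≈ 4.000
  cycle 0 → 2 → 0: weight = 14, length = 2, mean = 14/2 ≈ 7.000
  cycle 1 → 0 → 1: weight = 8, length = 2, mean = 8/2 ≈ 4.000
Minimum mean = 1.000, attained e.g. along the cycle 1 → 1 with weight 1 and length 1. So λ(A) = 1/1 = 1.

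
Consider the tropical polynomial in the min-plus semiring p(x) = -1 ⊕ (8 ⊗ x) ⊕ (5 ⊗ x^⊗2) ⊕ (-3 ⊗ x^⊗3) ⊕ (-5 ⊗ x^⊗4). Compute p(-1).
p(-1) = -9

A tropical monomial a ⊗ x^⊗i evaluates to a + i · x. Evaluating each term at x = -1:
  Term 0 contributes -1 + 0 · -1 = -1
  Term 1 contributes 8 + 1 · -1 = 7
  Term 2 contributes 5 + 2 · -1 = 3
  Term 3 contributes -3 + 3 · -1 = -6
  Term 4 contributes -5 + 4 · -1 = -9
p(-1) = ⊕ of these = min[-1, 7, 3, -6, -9] = -9.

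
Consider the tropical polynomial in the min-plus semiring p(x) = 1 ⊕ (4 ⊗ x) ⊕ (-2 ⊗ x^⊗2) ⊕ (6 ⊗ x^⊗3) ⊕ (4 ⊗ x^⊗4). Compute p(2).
p(2) = 1

A tropical monomial a ⊗ x^⊗i evaluates to a + i · x. Evaluating each term at x = 2:
  Term 0 contributes 1 + 0 · 2 = 1
  Term 1 contributes 4 + 1 · 2 = 6
  Term 2 contributes -2 + 2 · 2 = 2
  Term 3 contributes 6 + 3 · 2 = 12
  Term 4 contributes 4 + 4 · 2 = 12
p(2) = ⊕ of these = min[1, 6, 2, 12, 12] = 1.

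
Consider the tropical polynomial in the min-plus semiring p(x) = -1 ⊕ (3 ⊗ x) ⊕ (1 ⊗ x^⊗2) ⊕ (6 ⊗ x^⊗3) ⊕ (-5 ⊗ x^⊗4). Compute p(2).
p(2) = -1

A tropical monomial a ⊗ x^⊗i evaluates to a + i · x. Evaluating each term at x = 2:
  Term 0 contributes -1 + 0 · 2 = -1
  Term 1 contributes 3 + 1 · 2 = 5
  Term 2 contributes 1 + 2 · 2 = 5
  Term 3 contributes 6 + 3 · 2 = 12
  Term 4 contributes -5 + 4 · 2 = 3
p(2) = ⊕ of these = min[-1, 5, 5, 12, 3] = -1.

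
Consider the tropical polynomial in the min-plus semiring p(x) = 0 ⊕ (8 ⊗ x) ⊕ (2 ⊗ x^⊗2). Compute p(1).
p(1) = 0

A tropical monomial a ⊗ x^⊗i evaluates to a + i · x. Evaluating each term at x = 1:
  Term 0 contributes 0 + 0 · 1 = 0
  Term 1 contributes 8 + 1 · 1 = 9
  Term 2 contributes 2 + 2 · 1 = 4
p(1) = ⊕ of these = min[0, 9, 4] = 0.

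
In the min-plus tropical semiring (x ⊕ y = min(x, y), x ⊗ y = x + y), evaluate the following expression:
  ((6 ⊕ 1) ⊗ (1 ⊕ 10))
((6 ⊕ 1) ⊗ (1 ⊕ 10)) = 2

Expand innermost to outermost. Recall ⊕ takes the minimum of its arguments and ⊗ takes their sum. Working out the expression ((6 ⊕ 1) ⊗ (1 ⊕ 10)) gives 2.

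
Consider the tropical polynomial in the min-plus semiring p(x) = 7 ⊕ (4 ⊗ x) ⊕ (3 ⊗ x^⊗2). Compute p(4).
p(4) = 7

A tropical monomial a ⊗ x^⊗i evaluates to a + i · x. Evaluating each term at x = 4:
  Term 0 contributes 7 + 0 · 4 = 7
  Term 1 contributes 4 + 1 · 4 = 8
  Term 2 contributes 3 + 2 · 4 = 11
p(4) = ⊕ of these = min[7, 8, 11] = 7.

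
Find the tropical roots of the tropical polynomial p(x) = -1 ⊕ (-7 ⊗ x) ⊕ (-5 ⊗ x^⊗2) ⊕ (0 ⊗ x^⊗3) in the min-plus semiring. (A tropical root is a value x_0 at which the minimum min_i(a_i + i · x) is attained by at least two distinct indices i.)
Roots: {-5, -2, 6}

Each tropical root is a break point of the lower envelope of the lines y = a_i + i · x (there are 4 lines, with slopes 0, 1, ..., 3). Only the lines that attain the minimum somewhere contribute to roots; other lines are dominated. Here the surviving (envelope) indices are i = 3, i = 2, i = 1, i = 0.
Intersections between consecutive envelope lines give the roots: for adjacent envelope indices i < j the intersection is x = (a_i − a_j) / (j − i). Reading off the sorted break points: {-5, -2, 6}.
Verification: at each break x_0, at least two indices attain the minimum of min_i(a_i + i · x_0).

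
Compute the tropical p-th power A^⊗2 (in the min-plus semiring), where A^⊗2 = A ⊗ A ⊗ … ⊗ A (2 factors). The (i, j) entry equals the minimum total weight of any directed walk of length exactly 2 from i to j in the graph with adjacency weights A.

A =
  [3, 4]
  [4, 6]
A^⊗2 =
  [6, 7]
  [7, 8]

Each entry (A^⊗2)_ij equals the minimum over all length-2 walks i = v_0 → v_1 → … → v_2 = j of Σ_t A[v_t][v_{t+1}]. For example, for (i, j) = (0, 1) we minimise over 2 possible intermediate vertex sequences; the minimum is 7, attained along the walk 0 → 0 → 1.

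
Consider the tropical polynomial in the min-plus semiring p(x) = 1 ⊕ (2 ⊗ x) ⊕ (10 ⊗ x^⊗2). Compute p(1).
p(1) = 1

A tropical monomial a ⊗ x^⊗i evaluates to a + i · x. Evaluating each term at x = 1:
  Term 0 contributes 1 + 0 · 1 = 1
  Term 1 contributes 2 + 1 · 1 = 3
  Term 2 contributes 10 + 2 · 1 = 12
p(1) = ⊕ of these = min[1, 3, 12] = 1.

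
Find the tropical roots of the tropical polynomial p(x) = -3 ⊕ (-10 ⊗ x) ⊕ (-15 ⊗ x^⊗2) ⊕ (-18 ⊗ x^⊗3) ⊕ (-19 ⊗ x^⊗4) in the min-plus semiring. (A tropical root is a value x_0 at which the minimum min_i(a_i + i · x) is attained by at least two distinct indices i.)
Roots: {1, 3, 5, 7}

Each tropical root is a break point of the lower envelope of the lines y = a_i + i · x (there are 5 lines, with slopes 0, 1, ..., 4). Only the lines that attain the minimum somewhere contribute to roots; other lines are dominated. Here the surviving (envelope) indices are i = 4, i = 3, i = 2, i = 1, i = 0.
Intersections between consecutive envelope lines give the roots: for adjacent envelope indices i < j the intersection is x = (a_i − a_j) / (j − i). Reading off the sorted break points: {1, 3, 5, 7}.
Verification: at each break x_0, at least two indices attain the minimum of min_i(a_i + i · x_0).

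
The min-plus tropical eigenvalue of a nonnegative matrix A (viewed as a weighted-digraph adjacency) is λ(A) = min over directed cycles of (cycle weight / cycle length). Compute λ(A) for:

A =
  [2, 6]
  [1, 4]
λ(A) = 2

Enumerate directed cycles and compute their means (weight / length). Sample:
  cycle 0 → 0: weight = 2, length = 1, mean = 2/1 ≈ 2.000
  cycle 1 → 1: weight = 4, length = 1, mean = 4/1 ≈ 4.000
  cycle 0 → 1 → 0: weight = 7, length = 2, mean = 7/2 ≈ 3.500
  cycle 1 → 0 → 1: weight = 7, length = 2, mean = 7/2 ≈ 3.500
Minimum mean = 2.000, attained e.g. along the cycle 0 → 0 with weight 2 and length 1. So λ(A) = 2/1 = 2.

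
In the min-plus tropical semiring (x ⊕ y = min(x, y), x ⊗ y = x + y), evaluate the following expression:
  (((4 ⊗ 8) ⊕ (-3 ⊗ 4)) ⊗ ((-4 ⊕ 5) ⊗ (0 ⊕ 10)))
(((4 ⊗ 8) ⊕ (-3 ⊗ 4)) ⊗ ((-4 ⊕ 5) ⊗ (0 ⊕ 10))) = -3

Expand innermost to outermost. Recall ⊕ takes the minimum of its arguments and ⊗ takes their sum. Working out the expression (((4 ⊗ 8) ⊕ (-3 ⊗ 4)) ⊗ ((-4 ⊕ 5) ⊗ (0 ⊕ 10))) gives -3.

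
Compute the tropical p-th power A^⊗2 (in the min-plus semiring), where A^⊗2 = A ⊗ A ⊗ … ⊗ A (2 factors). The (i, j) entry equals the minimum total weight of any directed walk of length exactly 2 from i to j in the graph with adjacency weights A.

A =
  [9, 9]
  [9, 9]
A^⊗2 =
  [18, 18]
  [18, 18]

Each entry (A^⊗2)_ij equals the minimum over all length-2 walks i = v_0 → v_1 → … → v_2 = j of Σ_t A[v_t][v_{t+1}]. For example, for (i, j) = (0, 1) we minimise over 2 possible intermediate vertex sequences; the minimum is 18, attained along the walk 0 → 0 → 1.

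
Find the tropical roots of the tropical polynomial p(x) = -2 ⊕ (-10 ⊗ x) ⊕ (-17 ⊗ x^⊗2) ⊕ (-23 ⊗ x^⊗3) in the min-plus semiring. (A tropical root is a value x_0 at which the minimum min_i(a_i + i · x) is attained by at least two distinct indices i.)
Roots: {6, 7, 8}

Each tropical root is a break point of the lower envelope of the lines y = a_i + i · x (there are 4 lines, with slopes 0, 1, ..., 3). Only the lines that attain the minimum somewhere contribute to roots; other lines are dominated. Here the surviving (envelope) indices are i = 3, i = 2, i = 1, i = 0.
Intersections between consecutive envelope lines give the roots: for adjacent envelope indices i < j the intersection is x = (a_i − a_j) / (j − i). Reading off the sorted break points: {6, 7, 8}.
Verification: at each break x_0, at least two indices attain the minimum of min_i(a_i + i · x_0).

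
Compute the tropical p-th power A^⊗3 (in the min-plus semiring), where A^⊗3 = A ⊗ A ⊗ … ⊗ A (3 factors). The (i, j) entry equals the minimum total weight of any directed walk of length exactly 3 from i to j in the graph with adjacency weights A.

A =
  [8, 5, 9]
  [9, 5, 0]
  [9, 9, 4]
A^⊗3 =
  [14, 14, 9]
  [13, 13, 8]
  [17, 17, 12]

Each entry (A^⊗3)_ij equals the minimum over all length-3 walks i = v_0 → v_1 → … → v_3 = j of Σ_t A[v_t][v_{t+1}]. For example, for (i, j) = (0, 2) we minimise over 9 possible intermediate vertex sequences; the minimum is 9, attained along the walk 0 → 1 → 2 → 2.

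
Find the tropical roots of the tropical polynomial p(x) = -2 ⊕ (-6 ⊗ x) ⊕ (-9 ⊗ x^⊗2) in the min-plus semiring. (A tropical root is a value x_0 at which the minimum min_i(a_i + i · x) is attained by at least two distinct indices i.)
Roots: {3, 4}

Each tropical root is a break point of the lower envelope of the lines y = a_i + i · x (there are 3 lines, with slopes 0, 1, ..., 2). Only the lines that attain the minimum somewhere contribute to roots; other lines are dominated. Here the surviving (envelope) indices are i = 2, i = 1, i = 0.
Intersections between consecutive envelope lines give the roots: for adjacent envelope indices i < j the intersection is x = (a_i − a_j) / (j − i). Reading off the sorted break points: {3, 4}.
Verification: at each break x_0, at least two indices attain the minimum of min_i(a_i + i · x_0).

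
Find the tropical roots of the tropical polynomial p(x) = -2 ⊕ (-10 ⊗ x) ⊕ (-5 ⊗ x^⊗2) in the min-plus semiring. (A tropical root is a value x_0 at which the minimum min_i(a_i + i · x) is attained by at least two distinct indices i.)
Roots: {-5, 8}

Each tropical root is a break point of the lower envelope of the lines y = a_i + i · x (there are 3 lines, with slopes 0, 1, ..., 2). Only the lines that attain the minimum somewhere contribute to roots; other lines are dominated. Here the surviving (envelope) indices are i = 2, i = 1, i = 0.
Intersections between consecutive envelope lines give the roots: for adjacent envelope indices i < j the intersection is x = (a_i − a_j) / (j − i). Reading off the sorted break points: {-5, 8}.
Verification: at each break x_0, at least two indices attain the minimum of min_i(a_i + i · x_0).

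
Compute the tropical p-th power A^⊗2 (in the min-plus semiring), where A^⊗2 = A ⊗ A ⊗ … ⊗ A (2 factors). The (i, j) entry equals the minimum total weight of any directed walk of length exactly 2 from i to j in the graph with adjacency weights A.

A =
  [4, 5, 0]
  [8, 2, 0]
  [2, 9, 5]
A^⊗2 =
  [2, 7, 4]
  [2, 4, 2]
  [6, 7, 2]

Each entry (A^⊗2)_ij equals the minimum over all length-2 walks i = v_0 → v_1 → … → v_2 = j of Σ_t A[v_t][v_{t+1}]. For example, for (i, j) = (0, 2) we minimise over 3 possible intermediate vertex sequences; the minimum is 4, attained along the walk 0 → 0 → 2.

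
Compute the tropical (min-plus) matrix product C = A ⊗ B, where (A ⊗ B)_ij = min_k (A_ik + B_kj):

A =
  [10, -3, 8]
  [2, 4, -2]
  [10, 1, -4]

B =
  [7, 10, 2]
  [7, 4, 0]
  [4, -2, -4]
A ⊗ B =
  [4, 1, -3]
  [2, -4, -6]
  [0, -6, -8]

Apply the min-plus product entry-by-entry:
  C[0][0] = min over k of (A[0][0] + B[0][0] = 10 + 7 = 17, A[0][1] + B[1][0] = -3 + 7 = 4, A[0][2] + B[2][0] = 8 + 4 = 12) = 4 (attained at k = 1)
  C[0][1] = min over k of (A[0][0] + B[0][1] = 10 + 10 = 20, A[0][1] + B[1][1] = -3 + 4 = 1, A[0][2] + B[2][1] = 8 + -2 = 6) = 1 (attained at k = 1)
  C[0][2] = min over k of (A[0][0] + B[0][2] = 10 + 2 = 12, A[0][1] + B[1][2] = -3 + 0 = -3, A[0][2] + B[2][2] = 8 + -4 = 4) = -3 (attained at k = 1)
  C[1][0] = min over k of (A[1][0] + B[0][0] = 2 + 7 = 9, A[1][1] + B[1][0] = 4 + 7 = 11, A[1][2] + B[2][0] = -2 + 4 = 2) = 2 (attained at k = 2)
  C[1][1] = min over k of (A[1][0] + B[0][1] = 2 + 10 = 12, A[1][1] + B[1][1] = 4 + 4 = 8, A[1][2] + B[2][1] = -2 + -2 = -4) = -4 (attained at k = 2)
  C[1][2] = min over k of (A[1][0] + B[0][2] = 2 + 2 = 4, A[1][1] + B[1][2] = 4 + 0 = 4, A[1][2] + B[2][2] = -2 + -4 = -6) = -6 (attained at k = 2)
  C[2][0] = min over k of (A[2][0] + B[0][0] = 10 + 7 = 17, A[2][1] + B[1][0] = 1 + 7 = 8, A[2][2] + B[2][0] = -4 + 4 = 0) = 0 (attained at k = 2)
  C[2][1] = min over k of (A[2][0] + B[0][1] = 10 + 10 = 20, A[2][1] + B[1][1] = 1 + 4 = 5, A[2][2] + B[2][1] = -4 + -2 = -6) = -6 (attained at k = 2)
  C[2][2] = min over k of (A[2][0] + B[0][2] = 10 + 2 = 12, A[2][1] + B[1][2] = 1 + 0 = 1, A[2][2] + B[2][2] = -4 + -4 = -8) = -8 (attained at k = 2)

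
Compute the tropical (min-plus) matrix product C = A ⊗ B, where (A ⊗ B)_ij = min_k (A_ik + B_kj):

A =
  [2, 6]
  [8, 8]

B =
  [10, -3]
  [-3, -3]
A ⊗ B =
  [3, -1]
  [5, 5]

Apply the min-plus product entry-by-entry:
  C[0][0] = min over k of (A[0][0] + B[0][0] = 2 + 10 = 12, A[0][1] + B[1][0] = 6 + -3 = 3) = 3 (attained at k = 1)
  C[0][1] = min over k of (A[0][0] + B[0][1] = 2 + -3 = -1, A[0][1] + B[1][1] = 6 + -3 = 3) = -1 (attained at k = 0)
  C[1][0] = min over k of (A[1][0] + B[0][0] = 8 + 10 = 18, A[1][1] + B[1][0] = 8 + -3 = 5) = 5 (attained at k = 1)
  C[1][1] = min over k of (A[1][0] + B[0][1] = 8 + -3 = 5, A[1][1] + B[1][1] = 8 + -3 = 5) = 5 (attained at k = 0)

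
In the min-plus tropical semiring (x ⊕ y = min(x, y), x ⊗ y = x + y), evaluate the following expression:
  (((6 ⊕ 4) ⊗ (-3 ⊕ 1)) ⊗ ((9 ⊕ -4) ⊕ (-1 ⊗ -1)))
(((6 ⊕ 4) ⊗ (-3 ⊕ 1)) ⊗ ((9 ⊕ -4) ⊕ (-1 ⊗ -1))) = -3

Expand innermost to outermost. Recall ⊕ takes the minimum of its arguments and ⊗ takes their sum. Working out the expression (((6 ⊕ 4) ⊗ (-3 ⊕ 1)) ⊗ ((9 ⊕ -4) ⊕ (-1 ⊗ -1))) gives -3.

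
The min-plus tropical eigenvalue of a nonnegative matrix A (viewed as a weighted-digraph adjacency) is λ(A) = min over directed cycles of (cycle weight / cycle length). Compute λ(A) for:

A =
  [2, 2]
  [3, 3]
λ(A) = 2

Enumerate directed cycles and compute their means (weight / length). Sample:
  cycle 0 → 0: weight = 2, length = 1, mean = 2/1 ≈ 2.000
  cycle 1 → 1: weight = 3, length = 1, mean = 3/1 ≈ 3.000
  cycle 0 → 1 → 0: weight = 5, length = 2, mean = 5/2 ≈ 2.500
  cycle 1 → 0 → 1: weight = 5, length = 2, mean = 5/2 ≈ 2.500
Minimum mean = 2.000, attained e.g. along the cycle 0 → 0 with weight 2 and length 1. So λ(A) = 2/1 = 2.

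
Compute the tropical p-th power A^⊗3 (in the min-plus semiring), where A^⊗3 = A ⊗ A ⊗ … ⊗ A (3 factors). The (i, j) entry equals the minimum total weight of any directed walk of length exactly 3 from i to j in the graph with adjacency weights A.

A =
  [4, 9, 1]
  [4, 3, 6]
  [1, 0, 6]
A^⊗3 =
  [5, 4, 3]
  [6, 5, 8]
  [3, 2, 5]

Each entry (A^⊗3)_ij equals the minimum over all length-3 walks i = v_0 → v_1 → … → v_3 = j of Σ_t A[v_t][v_{t+1}]. For example, for (i, j) = (0, 2) we minimise over 9 possible intermediate vertex sequences; the minimum is 3, attained along the walk 0 → 2 → 0 → 2.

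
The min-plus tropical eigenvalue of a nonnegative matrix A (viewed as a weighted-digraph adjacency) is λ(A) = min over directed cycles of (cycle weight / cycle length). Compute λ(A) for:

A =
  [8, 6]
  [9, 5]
λ(A) = 5

Enumerate directed cycles and compute their means (weight / length). Sample:
  cycle 0 → 0: weight = 8, length = 1, mean = 8/1 ≈ 8.000
  cycle 1 → 1: weight = 5, length = 1, mean = 5/1 ≈ 5.000
  cycle 0 → 1 → 0: weight = 15, length = 2, mean = 15/2 ≈ 7.500
  cycle 1 → 0 → 1: weight = 15, length = 2, mean = 15/2 ≈ 7.500
Minimum mean = 5.000, attained e.g. along the cycle 1 → 1 with weight 5 and length 1. So λ(A) = 5/1 = 5.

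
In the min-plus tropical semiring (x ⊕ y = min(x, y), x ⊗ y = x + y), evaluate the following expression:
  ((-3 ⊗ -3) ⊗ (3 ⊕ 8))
((-3 ⊗ -3) ⊗ (3 ⊕ 8)) = -3

Expand innermost to outermost. Recall ⊕ takes the minimum of its arguments and ⊗ takes their sum. Working out the expression ((-3 ⊗ -3) ⊗ (3 ⊕ 8)) gives -3.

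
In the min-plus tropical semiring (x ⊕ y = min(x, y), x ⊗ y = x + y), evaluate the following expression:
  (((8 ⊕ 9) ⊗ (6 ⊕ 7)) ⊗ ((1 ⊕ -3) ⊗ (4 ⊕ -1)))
(((8 ⊕ 9) ⊗ (6 ⊕ 7)) ⊗ ((1 ⊕ -3) ⊗ (4 ⊕ -1))) = 10

Expand innermost to outermost. Recall ⊕ takes the minimum of its arguments and ⊗ takes their sum. Working out the expression (((8 ⊕ 9) ⊗ (6 ⊕ 7)) ⊗ ((1 ⊕ -3) ⊗ (4 ⊕ -1))) gives 10.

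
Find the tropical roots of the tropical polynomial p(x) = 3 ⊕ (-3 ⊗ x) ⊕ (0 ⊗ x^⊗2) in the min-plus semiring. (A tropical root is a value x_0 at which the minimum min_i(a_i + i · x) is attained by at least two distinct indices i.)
Roots: {-3, 6}

Each tropical root is a break point of the lower envelope of the lines y = a_i + i · x (there are 3 lines, with slopes 0, 1, ..., 2). Only the lines that attain the minimum somewhere contribute to roots; other lines are dominated. Here the surviving (envelope) indices are i = 2, i = 1, i = 0.
Intersections between consecutive envelope lines give the roots: for adjacent envelope indices i < j the intersection is x = (a_i − a_j) / (j − i). Reading off the sorted break points: {-3, 6}.
Verification: at each break x_0, at least two indices attain the minimum of min_i(a_i + i · x_0).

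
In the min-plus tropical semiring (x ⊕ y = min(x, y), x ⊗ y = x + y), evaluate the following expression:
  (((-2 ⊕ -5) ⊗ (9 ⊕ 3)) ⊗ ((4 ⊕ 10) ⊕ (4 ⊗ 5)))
(((-2 ⊕ -5) ⊗ (9 ⊕ 3)) ⊗ ((4 ⊕ 10) ⊕ (4 ⊗ 5))) = 2

Expand innermost to outermost. Recall ⊕ takes the minimum of its arguments and ⊗ takes their sum. Working out the expression (((-2 ⊕ -5) ⊗ (9 ⊕ 3)) ⊗ ((4 ⊕ 10) ⊕ (4 ⊗ 5))) gives 2.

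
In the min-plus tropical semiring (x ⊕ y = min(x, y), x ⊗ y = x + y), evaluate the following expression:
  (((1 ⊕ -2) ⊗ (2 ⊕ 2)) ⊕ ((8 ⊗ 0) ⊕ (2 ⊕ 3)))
(((1 ⊕ -2) ⊗ (2 ⊕ 2)) ⊕ ((8 ⊗ 0) ⊕ (2 ⊕ 3))) = 0

Expand innermost to outermost. Recall ⊕ takes the minimum of its arguments and ⊗ takes their sum. Working out the expression (((1 ⊕ -2) ⊗ (2 ⊕ 2)) ⊕ ((8 ⊗ 0) ⊕ (2 ⊕ 3))) gives 0.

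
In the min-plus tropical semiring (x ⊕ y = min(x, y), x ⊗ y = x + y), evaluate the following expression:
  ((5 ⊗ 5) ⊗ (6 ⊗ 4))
((5 ⊗ 5) ⊗ (6 ⊗ 4)) = 20

Expand innermost to outermost. Recall ⊕ takes the minimum of its arguments and ⊗ takes their sum. Working out the expression ((5 ⊗ 5) ⊗ (6 ⊗ 4)) gives 20.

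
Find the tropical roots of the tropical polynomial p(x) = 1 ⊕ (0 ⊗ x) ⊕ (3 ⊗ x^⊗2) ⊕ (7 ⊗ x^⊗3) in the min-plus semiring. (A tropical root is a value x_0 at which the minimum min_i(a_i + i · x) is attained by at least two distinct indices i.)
Roots: {-4, -3, 1}

Each tropical root is a break point of the lower envelope of the lines y = a_i + i · x (there are 4 lines, with slopes 0, 1, ..., 3). Only the lines that attain the minimum somewhere contribute to roots; other lines are dominated. Here the surviving (envelope) indices are i = 3, i = 2, i = 1, i = 0.
Intersections between consecutive envelope lines give the roots: for adjacent envelope indices i < j the intersection is x = (a_i − a_j) / (j − i). Reading off the sorted break points: {-4, -3, 1}.
Verification: at each break x_0, at least two indices attain the minimum of min_i(a_i + i · x_0).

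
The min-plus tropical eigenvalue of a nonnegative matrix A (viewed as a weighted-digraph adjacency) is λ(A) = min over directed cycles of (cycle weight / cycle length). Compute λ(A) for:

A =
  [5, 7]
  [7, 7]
λ(A) = 5

Enumerate directed cycles and compute their means (weight / length). Sample:
  cycle 0 → 0: weight = 5, length = 1, mean = 5/1 ≈ 5.000
  cycle 1 → 1: weight = 7, length = 1, mean = 7/1 ≈ 7.000
  cycle 0 → 1 → 0: weight = 14, length = 2, mean = 14/2 ≈ 7.000
  cycle 1 → 0 → 1: weight = 14, length = 2, mean = 14/2 ≈ 7.000
Minimum mean = 5.000, attained e.g. along the cycle 0 → 0 with weight 5 and length 1. So λ(A) = 5/1 = 5.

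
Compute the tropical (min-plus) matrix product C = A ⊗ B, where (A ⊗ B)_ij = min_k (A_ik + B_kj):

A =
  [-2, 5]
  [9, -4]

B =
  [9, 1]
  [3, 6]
A ⊗ B =
  [7, -1]
  [-1, 2]

Apply the min-plus product entry-by-entry:
  C[0][0] = min over k of (A[0][0] + B[0][0] = -2 + 9 = 7, A[0][1] + B[1][0] = 5 + 3 = 8) = 7 (attained at k = 0)
  C[0][1] = min over k of (A[0][0] + B[0][1] = -2 + 1 = -1, A[0][1] + B[1][1] = 5 + 6 = 11) = -1 (attained at k = 0)
  C[1][0] = min over k of (A[1][0] + B[0][0] = 9 + 9 = 18, A[1][1] + B[1][0] = -4 + 3 = -1) = -1 (attained at k = 1)
  C[1][1] = min over k of (A[1][0] + B[0][1] = 9 + 1 = 10, A[1][1] + B[1][1] = -4 + 6 = 2) = 2 (attained at k = 1)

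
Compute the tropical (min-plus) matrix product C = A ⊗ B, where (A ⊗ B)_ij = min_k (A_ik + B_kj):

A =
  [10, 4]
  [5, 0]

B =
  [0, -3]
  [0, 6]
A ⊗ B =
  [4, 7]
  [0, 2]

Apply the min-plus product entry-by-entry:
  C[0][0] = min over k of (A[0][0] + B[0][0] = 10 + 0 = 10, A[0][1] + B[1][0] = 4 + 0 = 4) = 4 (attained at k = 1)
  C[0][1] = min over k of (A[0][0] + B[0][1] = 10 + -3 = 7, A[0][1] + B[1][1] = 4 + 6 = 10) = 7 (attained at k = 0)
  C[1][0] = min over k of (A[1][0] + B[0][0] = 5 + 0 = 5, A[1][1] + B[1][0] = 0 + 0 = 0) = 0 (attained at k = 1)
  C[1][1] = min over k of (A[1][0] + B[0][1] = 5 + -3 = 2, A[1][1] + B[1][1] = 0 + 6 = 6) = 2 (attained at k = 0)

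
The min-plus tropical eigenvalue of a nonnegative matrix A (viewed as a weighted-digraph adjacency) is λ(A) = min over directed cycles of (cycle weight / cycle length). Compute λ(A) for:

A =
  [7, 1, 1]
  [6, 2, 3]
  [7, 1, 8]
λ(A) = 2

Enumerate directed cycles and compute their means (weight / length). Sample:
  cycle 0 → 0: weight = 7, length = 1, mean = 7/1 ≈ 7.000
  cycle 1 → 1: weight = 2, length = 1, mean = 2/1 ≈ 2.000
  cycle 2 → 2: weight = 8, length = 1, mean = 8/1 ≈ 8.000
  cycle 0 → 1 → 0: weight = 7, length = 2, mean = 7/2 ≈ 3.500
  cycle 0 → 2 → 0: weight = 8, length = 2, mean = 8/2 ≈ 4.000
  cycle 1 → 0 → 1: weight = 7, length = 2, mean = 7/2 ≈ 3.500
Minimum mean = 2.000, attained e.g. along the cycle 1 → 1 with weight 2 and length 1. So λ(A) = 2/1 = 2.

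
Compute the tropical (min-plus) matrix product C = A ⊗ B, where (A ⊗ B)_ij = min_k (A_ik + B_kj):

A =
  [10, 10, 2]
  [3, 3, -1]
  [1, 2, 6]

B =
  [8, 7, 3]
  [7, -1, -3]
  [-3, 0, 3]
A ⊗ B =
  [-1, 2, 5]
  [-4, -1, 0]
  [3, 1, -1]

Apply the min-plus product entry-by-entry:
  C[0][0] = min over k of (A[0][0] + B[0][0] = 10 + 8 = 18, A[0][1] + B[1][0] = 10 + 7 = 17, A[0][2] + B[2][0] = 2 + -3 = -1) = -1 (attained at k = 2)
  C[0][1] = min over k of (A[0][0] + B[0][1] = 10 + 7 = 17, A[0][1] + B[1][1] = 10 + -1 = 9, A[0][2] + B[2][1] = 2 + 0 = 2) = 2 (attained at k = 2)
  C[0][2] = min over k of (A[0][0] + B[0][2] = 10 + 3 = 13, A[0][1] + B[1][2] = 10 + -3 = 7, A[0][2] + B[2][2] = 2 + 3 = 5) = 5 (attained at k = 2)
  C[1][0] = min over k of (A[1][0] + B[0][0] = 3 + 8 = 11, A[1][1] + B[1][0] = 3 + 7 = 10, A[1][2] + B[2][0] = -1 + -3 = -4) = -4 (attained at k = 2)
  C[1][1] = min over k of (A[1][0] + B[0][1] = 3 + 7 = 10, A[1][1] + B[1][1] = 3 + -1 = 2, A[1][2] + B[2][1] = -1 + 0 = -1) = -1 (attained at k = 2)
  C[1][2] = min over k of (A[1][0] + B[0][2] = 3 + 3 = 6, A[1][1] + B[1][2] = 3 + -3 = 0, A[1][2] + B[2][2] = -1 + 3 = 2) = 0 (attained at k = 1)
  C[2][0] = min over k of (A[2][0] + B[0][0] = 1 + 8 = 9, A[2][1] + B[1][0] = 2 + 7 = 9, A[2][2] + B[2][0] = 6 + -3 = 3) = 3 (attained at k = 2)
  C[2][1] = min over k of (A[2][0] + B[0][1] = 1 + 7 = 8, A[2][1] + B[1][1] = 2 + -1 = 1, A[2][2] + B[2][1] = 6 + 0 = 6) = 1 (attained at k = 1)
  C[2][2] = min over k of (A[2][0] + B[0][2] = 1 + 3 = 4, A[2][1] + B[1][2] = 2 + -3 = -1, A[2][2] + B[2][2] = 6 + 3 = 9) = -1 (attained at k = 1)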